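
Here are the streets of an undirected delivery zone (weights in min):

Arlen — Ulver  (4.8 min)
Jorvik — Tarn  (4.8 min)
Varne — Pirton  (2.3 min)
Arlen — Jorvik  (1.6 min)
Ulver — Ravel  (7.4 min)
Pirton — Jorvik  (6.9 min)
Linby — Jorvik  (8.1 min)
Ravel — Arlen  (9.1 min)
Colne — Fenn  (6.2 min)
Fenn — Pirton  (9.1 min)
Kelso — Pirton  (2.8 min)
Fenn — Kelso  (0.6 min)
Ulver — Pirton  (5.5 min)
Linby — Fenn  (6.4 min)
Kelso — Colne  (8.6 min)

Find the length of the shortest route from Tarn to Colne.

21.3 min

Compare a few routes:
Tarn → Jorvik → Arlen → Ulver → Pirton → Kelso → Fenn → Colne: 4.8+1.6+4.8+5.5+2.8+0.6+6.2 = 26.3
Tarn → Jorvik → Pirton → Kelso → Fenn → Colne: 4.8+6.9+2.8+0.6+6.2 = 21.3
Tarn → Jorvik → Pirton → Kelso → Colne: 4.8+6.9+2.8+8.6 = 23.1
Tarn → Jorvik → Linby → Fenn → Colne: 4.8+8.1+6.4+6.2 = 25.5
Cheapest is Tarn → Jorvik → Pirton → Kelso → Fenn → Colne at 21.3 min.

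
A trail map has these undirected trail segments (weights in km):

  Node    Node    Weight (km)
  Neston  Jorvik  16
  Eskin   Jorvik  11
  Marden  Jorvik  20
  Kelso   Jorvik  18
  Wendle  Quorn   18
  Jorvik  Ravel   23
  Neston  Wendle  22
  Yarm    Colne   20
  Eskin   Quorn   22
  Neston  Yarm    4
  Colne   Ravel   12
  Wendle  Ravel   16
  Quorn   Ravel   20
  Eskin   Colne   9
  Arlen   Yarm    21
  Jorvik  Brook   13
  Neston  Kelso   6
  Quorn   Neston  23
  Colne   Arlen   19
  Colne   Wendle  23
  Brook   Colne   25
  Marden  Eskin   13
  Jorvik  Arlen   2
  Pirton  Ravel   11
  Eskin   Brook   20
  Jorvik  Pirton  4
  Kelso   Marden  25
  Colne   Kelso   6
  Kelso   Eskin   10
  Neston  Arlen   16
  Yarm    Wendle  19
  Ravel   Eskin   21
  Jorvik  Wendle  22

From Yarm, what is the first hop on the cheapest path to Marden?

Candidate routes:
Yarm - Neston - Kelso - Marden: 4+6+25 = 35
Yarm - Neston - Kelso - Eskin - Marden: 4+6+10+13 = 33
The minimum is 33 km via Yarm - Neston - Kelso - Eskin - Marden.
So from Yarm the first move is to Neston.

Neston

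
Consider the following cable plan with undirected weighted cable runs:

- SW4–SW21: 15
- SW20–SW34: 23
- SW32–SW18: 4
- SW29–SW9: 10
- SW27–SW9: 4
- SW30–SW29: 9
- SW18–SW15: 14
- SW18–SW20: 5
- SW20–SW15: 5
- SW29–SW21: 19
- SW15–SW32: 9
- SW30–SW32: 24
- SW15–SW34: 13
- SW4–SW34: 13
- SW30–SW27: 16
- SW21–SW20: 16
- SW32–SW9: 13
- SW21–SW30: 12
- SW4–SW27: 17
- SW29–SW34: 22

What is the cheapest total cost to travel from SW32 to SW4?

Running Dijkstra from SW32:
SW32: 0
SW18: 4  (via SW32)
SW15: 9  (via SW32)
SW20: 9  (via SW18)
SW9: 13  (via SW32)
SW27: 17  (via SW9)
SW34: 22  (via SW15)
SW29: 23  (via SW9)
SW30: 24  (via SW32)
SW21: 25  (via SW20)
SW4: 34  (via SW27)
Shortest route: SW32 → SW9 → SW27 → SW4 = 34.

34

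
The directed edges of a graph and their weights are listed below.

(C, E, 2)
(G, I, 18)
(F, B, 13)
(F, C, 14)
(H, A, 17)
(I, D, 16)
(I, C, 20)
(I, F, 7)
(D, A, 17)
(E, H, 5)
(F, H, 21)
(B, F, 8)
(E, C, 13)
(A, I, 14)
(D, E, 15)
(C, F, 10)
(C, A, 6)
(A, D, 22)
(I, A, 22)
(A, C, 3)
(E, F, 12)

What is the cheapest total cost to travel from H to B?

Compare a few routes:
H–A–I–F–B: 17+14+7+13 = 51
H–A–C–E–F–B: 17+3+2+12+13 = 47
H–A–C–F–B: 17+3+10+13 = 43
The minimum is 43 via H–A–C–F–B.

43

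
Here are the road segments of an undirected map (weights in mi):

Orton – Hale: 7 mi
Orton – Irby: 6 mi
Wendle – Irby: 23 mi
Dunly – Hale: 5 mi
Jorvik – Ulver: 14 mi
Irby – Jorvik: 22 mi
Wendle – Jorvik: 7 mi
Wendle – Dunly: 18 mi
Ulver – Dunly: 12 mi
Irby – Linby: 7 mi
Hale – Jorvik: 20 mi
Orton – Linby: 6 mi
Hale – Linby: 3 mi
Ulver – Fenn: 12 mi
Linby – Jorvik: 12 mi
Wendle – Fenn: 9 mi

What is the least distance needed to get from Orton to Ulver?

24 mi

Running Dijkstra from Orton:
Orton: 0
Linby: 6  (via Orton)
Irby: 6  (via Orton)
Hale: 7  (via Orton)
Dunly: 12  (via Hale)
Jorvik: 18  (via Linby)
Ulver: 24  (via Dunly)
Shortest route: Orton–Hale–Dunly–Ulver = 24 mi.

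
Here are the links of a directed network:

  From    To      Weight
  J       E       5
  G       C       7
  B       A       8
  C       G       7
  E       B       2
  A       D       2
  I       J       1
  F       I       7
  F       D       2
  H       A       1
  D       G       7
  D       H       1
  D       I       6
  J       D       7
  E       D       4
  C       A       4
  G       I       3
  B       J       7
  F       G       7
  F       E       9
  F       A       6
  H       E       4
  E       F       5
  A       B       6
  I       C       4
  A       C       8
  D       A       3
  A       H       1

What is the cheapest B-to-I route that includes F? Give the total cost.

Best B to F: B → J → E → F costing 17
Best F to I: F → I costing 7
Total via F: 17 + 7 = 24.

24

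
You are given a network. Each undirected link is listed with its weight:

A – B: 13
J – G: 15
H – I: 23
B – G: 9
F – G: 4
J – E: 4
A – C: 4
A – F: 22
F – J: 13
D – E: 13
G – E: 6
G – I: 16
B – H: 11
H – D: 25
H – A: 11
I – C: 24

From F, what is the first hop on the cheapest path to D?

G

Compare a few routes:
F - G - J - E - D: 4+15+4+13 = 36
F - J - G - E - D: 13+15+6+13 = 47
F - G - E - D: 4+6+13 = 23
F - J - E - D: 13+4+13 = 30
Cheapest is F - G - E - D at 23.
So from F the first move is to G.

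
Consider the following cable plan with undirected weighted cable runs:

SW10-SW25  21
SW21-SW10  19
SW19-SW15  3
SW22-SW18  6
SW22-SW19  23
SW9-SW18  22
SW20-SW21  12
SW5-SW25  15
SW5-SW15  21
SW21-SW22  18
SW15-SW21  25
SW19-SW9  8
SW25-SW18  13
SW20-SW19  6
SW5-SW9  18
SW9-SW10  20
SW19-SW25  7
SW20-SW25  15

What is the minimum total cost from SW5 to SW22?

Running Dijkstra from SW5:
SW5: 0
SW25: 15  (via SW5)
SW9: 18  (via SW5)
SW15: 21  (via SW5)
SW19: 22  (via SW25)
SW18: 28  (via SW25)
SW20: 28  (via SW19)
SW22: 34  (via SW18)
Shortest route: SW5–SW25–SW18–SW22 = 34.

34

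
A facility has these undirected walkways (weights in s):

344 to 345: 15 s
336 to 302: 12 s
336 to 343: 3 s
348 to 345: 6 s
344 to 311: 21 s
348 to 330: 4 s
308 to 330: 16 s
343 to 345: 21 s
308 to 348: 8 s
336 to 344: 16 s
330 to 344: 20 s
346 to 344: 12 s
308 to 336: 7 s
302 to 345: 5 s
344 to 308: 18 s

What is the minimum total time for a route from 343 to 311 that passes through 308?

Shortest 343→308: 343 → 336 → 308 = 10
Shortest 308→311: 308 → 344 → 311 = 39
Total via 308: 10 + 39 = 49 s.

49 s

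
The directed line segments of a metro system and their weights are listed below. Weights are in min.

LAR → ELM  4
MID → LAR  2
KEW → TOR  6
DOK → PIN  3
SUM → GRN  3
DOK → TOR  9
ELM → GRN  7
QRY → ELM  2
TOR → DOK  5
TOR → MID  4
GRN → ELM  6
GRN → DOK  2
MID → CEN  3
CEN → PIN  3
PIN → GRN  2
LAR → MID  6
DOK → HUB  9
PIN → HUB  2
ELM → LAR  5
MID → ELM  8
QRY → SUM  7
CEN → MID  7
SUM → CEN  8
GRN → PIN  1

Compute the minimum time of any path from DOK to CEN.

Settle nodes by increasing distance from DOK:
DOK: 0
PIN: 3  (via DOK)
GRN: 5  (via PIN)
HUB: 5  (via PIN)
TOR: 9  (via DOK)
ELM: 11  (via GRN)
MID: 13  (via TOR)
LAR: 15  (via MID)
CEN: 16  (via MID)
Shortest route: DOK–TOR–MID–CEN = 16 min.

16 min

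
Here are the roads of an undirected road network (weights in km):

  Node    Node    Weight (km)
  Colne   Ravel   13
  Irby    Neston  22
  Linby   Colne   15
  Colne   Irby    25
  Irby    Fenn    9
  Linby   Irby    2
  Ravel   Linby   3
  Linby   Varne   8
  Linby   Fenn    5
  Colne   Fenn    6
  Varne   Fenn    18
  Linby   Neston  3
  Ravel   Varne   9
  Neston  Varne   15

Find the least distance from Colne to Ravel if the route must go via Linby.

Best Colne to Linby: Colne → Fenn → Linby costing 11
Shortest Linby→Ravel: Linby → Ravel = 3
Total via Linby: 11 + 3 = 14 km.

14 km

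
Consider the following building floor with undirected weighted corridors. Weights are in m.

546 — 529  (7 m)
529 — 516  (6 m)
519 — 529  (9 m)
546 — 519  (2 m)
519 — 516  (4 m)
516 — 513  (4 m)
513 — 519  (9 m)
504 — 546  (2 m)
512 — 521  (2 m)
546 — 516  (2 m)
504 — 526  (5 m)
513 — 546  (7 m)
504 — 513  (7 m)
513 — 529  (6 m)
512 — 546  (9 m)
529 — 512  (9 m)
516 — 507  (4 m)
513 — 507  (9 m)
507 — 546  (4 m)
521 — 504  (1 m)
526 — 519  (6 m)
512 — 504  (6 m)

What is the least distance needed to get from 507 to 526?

Candidate routes:
507 - 546 - 519 - 526: 4+2+6 = 12
507 - 516 - 546 - 504 - 526: 4+2+2+5 = 13
507 - 546 - 504 - 526: 4+2+5 = 11
The minimum is 11 m via 507 - 546 - 504 - 526.

11 m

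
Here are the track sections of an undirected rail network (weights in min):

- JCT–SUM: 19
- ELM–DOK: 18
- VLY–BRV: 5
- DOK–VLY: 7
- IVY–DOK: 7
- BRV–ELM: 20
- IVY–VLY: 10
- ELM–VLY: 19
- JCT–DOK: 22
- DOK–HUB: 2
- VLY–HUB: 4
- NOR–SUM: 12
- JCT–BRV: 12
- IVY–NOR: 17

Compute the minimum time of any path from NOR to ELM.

Enumerating some paths:
NOR → IVY → DOK → ELM: 17+7+18 = 42
NOR → IVY → DOK → HUB → VLY → ELM: 17+7+2+4+19 = 49
NOR → IVY → VLY → ELM: 17+10+19 = 46
Cheapest is NOR → IVY → DOK → ELM at 42 min.

42 min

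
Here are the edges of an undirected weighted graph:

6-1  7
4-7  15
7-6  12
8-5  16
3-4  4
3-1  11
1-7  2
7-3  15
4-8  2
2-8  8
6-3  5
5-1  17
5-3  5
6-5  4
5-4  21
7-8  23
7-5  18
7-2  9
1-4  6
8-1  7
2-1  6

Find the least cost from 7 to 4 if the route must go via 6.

Shortest 7→6: 7–1–6 = 9
Best 6 to 4: 6–3–4 costing 9
Total via 6: 9 + 9 = 18.

18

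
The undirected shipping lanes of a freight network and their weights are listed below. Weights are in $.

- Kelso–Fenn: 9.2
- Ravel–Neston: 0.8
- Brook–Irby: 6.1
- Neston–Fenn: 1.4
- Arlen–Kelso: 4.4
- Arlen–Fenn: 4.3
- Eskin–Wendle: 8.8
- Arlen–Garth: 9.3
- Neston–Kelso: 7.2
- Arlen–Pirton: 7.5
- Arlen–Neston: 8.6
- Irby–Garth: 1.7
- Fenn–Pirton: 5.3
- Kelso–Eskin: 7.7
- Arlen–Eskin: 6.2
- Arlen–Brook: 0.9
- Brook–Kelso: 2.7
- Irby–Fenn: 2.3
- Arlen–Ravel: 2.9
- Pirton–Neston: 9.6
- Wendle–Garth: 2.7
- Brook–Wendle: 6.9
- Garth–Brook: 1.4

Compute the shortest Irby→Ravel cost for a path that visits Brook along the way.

Shortest Irby→Brook: Irby–Garth–Brook = 3.1
Shortest Brook→Ravel: Brook–Arlen–Ravel = 3.8
Total via Brook: 3.1 + 3.8 = $6.9.

$6.9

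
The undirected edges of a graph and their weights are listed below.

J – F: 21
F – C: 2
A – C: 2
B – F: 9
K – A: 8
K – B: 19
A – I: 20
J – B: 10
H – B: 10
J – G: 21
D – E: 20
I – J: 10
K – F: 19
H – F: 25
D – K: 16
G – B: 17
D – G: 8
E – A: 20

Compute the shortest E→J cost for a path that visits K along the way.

57

Shortest E→K: E–A–K = 28
Shortest K→J: K–B–J = 29
Total via K: 28 + 29 = 57.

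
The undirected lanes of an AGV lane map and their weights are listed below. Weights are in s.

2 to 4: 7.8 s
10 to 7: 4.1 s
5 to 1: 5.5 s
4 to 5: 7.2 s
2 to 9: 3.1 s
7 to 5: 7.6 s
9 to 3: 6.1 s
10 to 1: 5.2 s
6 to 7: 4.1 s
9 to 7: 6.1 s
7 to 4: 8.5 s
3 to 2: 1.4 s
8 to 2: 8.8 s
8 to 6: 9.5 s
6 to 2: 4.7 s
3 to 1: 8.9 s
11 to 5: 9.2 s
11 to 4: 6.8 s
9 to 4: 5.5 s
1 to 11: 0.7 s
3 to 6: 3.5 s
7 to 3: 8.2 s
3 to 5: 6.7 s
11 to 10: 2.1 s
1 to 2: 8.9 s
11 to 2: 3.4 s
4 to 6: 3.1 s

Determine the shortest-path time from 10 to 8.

14.3 s

Candidate routes:
10 - 7 - 6 - 8: 4.1+4.1+9.5 = 17.7
10 - 11 - 2 - 8: 2.1+3.4+8.8 = 14.3
The minimum is 14.3 s via 10 - 11 - 2 - 8.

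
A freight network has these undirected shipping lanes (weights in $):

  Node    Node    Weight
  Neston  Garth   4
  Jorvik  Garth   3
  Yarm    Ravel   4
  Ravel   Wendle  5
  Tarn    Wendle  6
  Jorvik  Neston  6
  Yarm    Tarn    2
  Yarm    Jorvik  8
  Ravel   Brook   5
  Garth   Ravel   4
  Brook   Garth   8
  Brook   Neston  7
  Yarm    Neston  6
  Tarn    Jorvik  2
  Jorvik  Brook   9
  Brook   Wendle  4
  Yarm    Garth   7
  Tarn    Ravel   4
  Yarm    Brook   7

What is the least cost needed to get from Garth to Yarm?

$7

Compare a few routes:
Garth → Ravel → Tarn → Yarm: 4+4+2 = 10
Garth → Yarm: 7 = 7
Garth → Neston → Yarm: 4+6 = 10
Garth → Ravel → Yarm: 4+4 = 8
The minimum is $7 via Garth → Yarm.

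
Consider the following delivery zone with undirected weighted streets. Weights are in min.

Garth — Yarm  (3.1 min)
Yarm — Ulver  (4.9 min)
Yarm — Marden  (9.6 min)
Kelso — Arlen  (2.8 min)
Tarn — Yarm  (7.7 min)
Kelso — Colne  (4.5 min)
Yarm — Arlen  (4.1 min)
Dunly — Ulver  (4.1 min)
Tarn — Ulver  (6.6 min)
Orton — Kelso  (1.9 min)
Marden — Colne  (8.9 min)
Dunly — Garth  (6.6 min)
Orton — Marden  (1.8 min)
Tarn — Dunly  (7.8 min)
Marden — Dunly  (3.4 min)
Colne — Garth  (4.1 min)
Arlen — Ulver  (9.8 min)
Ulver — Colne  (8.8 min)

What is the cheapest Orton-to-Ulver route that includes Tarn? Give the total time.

Shortest Orton→Tarn: Orton → Marden → Dunly → Tarn = 13
Best Tarn to Ulver: Tarn → Ulver costing 6.6
Total via Tarn: 13 + 6.6 = 19.6 min.

19.6 min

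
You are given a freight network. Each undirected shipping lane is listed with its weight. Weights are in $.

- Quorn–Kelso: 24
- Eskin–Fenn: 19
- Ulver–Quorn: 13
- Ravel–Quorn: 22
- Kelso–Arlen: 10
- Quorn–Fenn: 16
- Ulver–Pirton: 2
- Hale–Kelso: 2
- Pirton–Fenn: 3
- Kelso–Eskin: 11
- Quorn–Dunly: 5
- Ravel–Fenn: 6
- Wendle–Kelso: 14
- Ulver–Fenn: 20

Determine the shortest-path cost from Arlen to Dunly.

Compare a few routes:
Arlen → Kelso → Eskin → Fenn → Quorn → Dunly: 10+11+19+16+5 = 61
Arlen → Kelso → Eskin → Fenn → Ravel → Quorn → Dunly: 10+11+19+6+22+5 = 73
Arlen → Kelso → Quorn → Dunly: 10+24+5 = 39
Arlen → Kelso → Eskin → Fenn → Pirton → Ulver → Quorn → Dunly: 10+11+19+3+2+13+5 = 63
The minimum is $39 via Arlen → Kelso → Quorn → Dunly.

$39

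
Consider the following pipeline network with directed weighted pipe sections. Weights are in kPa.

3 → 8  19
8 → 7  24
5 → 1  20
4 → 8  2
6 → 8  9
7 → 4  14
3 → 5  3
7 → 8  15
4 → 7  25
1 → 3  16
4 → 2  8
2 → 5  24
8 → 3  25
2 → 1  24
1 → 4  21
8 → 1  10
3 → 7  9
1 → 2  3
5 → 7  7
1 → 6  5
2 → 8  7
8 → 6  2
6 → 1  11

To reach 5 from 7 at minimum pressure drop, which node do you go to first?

Candidate routes:
7 → 8 → 1 → 3 → 5: 15+10+16+3 = 44
7 → 8 → 3 → 5: 15+25+3 = 43
7 → 4 → 8 → 1 → 3 → 5: 14+2+10+16+3 = 45
7 → 4 → 8 → 3 → 5: 14+2+25+3 = 44
Cheapest is 7 → 8 → 3 → 5 at 43 kPa.
So from 7 the first move is to 8.

8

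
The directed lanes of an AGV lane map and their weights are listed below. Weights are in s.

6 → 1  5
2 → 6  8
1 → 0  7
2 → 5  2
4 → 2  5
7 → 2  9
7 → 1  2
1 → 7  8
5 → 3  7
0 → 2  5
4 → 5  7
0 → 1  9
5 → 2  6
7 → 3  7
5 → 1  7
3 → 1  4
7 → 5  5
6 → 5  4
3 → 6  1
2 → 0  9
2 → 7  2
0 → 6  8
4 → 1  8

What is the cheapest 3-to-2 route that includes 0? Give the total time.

16 s

Shortest 3→0: 3–1–0 = 11
Shortest 0→2: 0–2 = 5
Total via 0: 11 + 5 = 16 s.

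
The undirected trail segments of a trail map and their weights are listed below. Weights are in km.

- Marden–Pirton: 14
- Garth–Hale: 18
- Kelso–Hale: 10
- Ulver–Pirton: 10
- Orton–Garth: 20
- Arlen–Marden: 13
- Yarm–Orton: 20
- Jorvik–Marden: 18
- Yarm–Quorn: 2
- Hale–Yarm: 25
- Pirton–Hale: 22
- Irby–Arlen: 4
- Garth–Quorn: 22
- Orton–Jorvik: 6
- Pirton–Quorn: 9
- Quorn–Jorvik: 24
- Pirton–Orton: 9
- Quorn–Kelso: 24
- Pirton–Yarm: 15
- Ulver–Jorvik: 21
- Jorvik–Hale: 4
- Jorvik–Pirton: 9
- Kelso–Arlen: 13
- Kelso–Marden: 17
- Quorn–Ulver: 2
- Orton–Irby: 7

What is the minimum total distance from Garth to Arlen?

31 km

Enumerating some paths:
Garth - Hale - Kelso - Arlen: 18+10+13 = 41
Garth - Orton - Irby - Arlen: 20+7+4 = 31
Garth - Hale - Jorvik - Orton - Irby - Arlen: 18+4+6+7+4 = 39
The minimum is 31 km via Garth - Orton - Irby - Arlen.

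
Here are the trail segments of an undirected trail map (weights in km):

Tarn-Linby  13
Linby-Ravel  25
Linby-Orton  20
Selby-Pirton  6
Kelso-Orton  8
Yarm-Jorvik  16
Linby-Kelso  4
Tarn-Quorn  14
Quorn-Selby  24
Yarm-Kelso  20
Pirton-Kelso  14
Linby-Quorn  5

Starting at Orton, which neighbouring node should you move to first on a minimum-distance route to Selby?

Kelso

Enumerating some paths:
Orton–Linby–Kelso–Pirton–Selby: 20+4+14+6 = 44
Orton–Kelso–Linby–Quorn–Selby: 8+4+5+24 = 41
Orton–Kelso–Pirton–Selby: 8+14+6 = 28
Cheapest is Orton–Kelso–Pirton–Selby at 28 km.
So from Orton the first move is to Kelso.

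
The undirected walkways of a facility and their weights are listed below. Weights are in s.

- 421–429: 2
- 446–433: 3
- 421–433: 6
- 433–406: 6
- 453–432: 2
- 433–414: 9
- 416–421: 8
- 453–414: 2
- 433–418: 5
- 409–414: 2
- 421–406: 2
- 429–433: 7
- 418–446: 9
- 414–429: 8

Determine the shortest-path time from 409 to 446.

14 s

Running Dijkstra from 409:
409: 0
414: 2  (via 409)
453: 4  (via 414)
432: 6  (via 453)
429: 10  (via 414)
433: 11  (via 414)
421: 12  (via 429)
406: 14  (via 421)
446: 14  (via 433)
Shortest route: 409–414–433–446 = 14 s.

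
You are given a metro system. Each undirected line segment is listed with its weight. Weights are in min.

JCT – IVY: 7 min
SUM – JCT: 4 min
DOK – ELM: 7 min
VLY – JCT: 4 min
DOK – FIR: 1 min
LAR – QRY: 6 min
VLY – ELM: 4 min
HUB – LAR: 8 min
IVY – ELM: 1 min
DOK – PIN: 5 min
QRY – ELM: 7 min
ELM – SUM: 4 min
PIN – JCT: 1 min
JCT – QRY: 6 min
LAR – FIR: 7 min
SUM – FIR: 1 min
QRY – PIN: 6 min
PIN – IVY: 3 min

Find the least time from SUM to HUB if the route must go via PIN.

25 min

Best SUM to PIN: SUM → JCT → PIN costing 5
Best PIN to HUB: PIN → QRY → LAR → HUB costing 20
Total via PIN: 5 + 20 = 25 min.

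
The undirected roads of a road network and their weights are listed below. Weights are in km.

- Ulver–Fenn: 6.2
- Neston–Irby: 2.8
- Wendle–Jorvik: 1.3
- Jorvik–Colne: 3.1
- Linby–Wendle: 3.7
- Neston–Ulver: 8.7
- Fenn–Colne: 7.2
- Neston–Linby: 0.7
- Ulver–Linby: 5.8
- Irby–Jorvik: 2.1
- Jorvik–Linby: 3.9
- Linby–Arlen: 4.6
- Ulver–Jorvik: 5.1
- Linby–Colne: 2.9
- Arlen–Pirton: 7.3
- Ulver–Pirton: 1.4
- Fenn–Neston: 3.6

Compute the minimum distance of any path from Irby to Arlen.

Compare a few routes:
Irby–Jorvik–Wendle–Linby–Arlen: 2.1+1.3+3.7+4.6 = 11.7
Irby–Neston–Linby–Arlen: 2.8+0.7+4.6 = 8.1
Irby–Jorvik–Colne–Linby–Arlen: 2.1+3.1+2.9+4.6 = 12.7
Irby–Jorvik–Linby–Arlen: 2.1+3.9+4.6 = 10.6
The minimum is 8.1 km via Irby–Neston–Linby–Arlen.

8.1 km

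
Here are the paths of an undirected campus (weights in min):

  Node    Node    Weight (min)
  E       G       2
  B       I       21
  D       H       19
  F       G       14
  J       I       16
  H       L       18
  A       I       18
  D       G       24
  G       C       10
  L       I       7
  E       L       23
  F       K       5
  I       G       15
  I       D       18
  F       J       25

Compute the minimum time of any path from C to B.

46 min

Settle nodes by increasing distance from C:
C: 0
G: 10  (via C)
E: 12  (via G)
F: 24  (via G)
I: 25  (via G)
K: 29  (via F)
L: 32  (via I)
D: 34  (via G)
J: 41  (via I)
A: 43  (via I)
B: 46  (via I)
Shortest route: C–G–I–B = 46 min.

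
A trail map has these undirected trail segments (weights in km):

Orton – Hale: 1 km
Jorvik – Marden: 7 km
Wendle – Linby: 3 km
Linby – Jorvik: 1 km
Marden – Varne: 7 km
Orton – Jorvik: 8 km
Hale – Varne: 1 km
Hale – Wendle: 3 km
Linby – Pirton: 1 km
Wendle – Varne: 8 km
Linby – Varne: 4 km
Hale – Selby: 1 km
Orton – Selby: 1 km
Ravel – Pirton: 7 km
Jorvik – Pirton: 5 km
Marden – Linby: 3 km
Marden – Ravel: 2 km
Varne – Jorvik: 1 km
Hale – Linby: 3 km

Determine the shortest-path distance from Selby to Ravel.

9 km

Shortest distances from Selby:
Selby: 0
Hale: 1  (via Selby)
Orton: 1  (via Selby)
Varne: 2  (via Hale)
Jorvik: 3  (via Varne)
Wendle: 4  (via Hale)
Linby: 4  (via Hale)
Pirton: 5  (via Linby)
Marden: 7  (via Linby)
Ravel: 9  (via Marden)
Shortest route: Selby → Hale → Linby → Marden → Ravel = 9 km.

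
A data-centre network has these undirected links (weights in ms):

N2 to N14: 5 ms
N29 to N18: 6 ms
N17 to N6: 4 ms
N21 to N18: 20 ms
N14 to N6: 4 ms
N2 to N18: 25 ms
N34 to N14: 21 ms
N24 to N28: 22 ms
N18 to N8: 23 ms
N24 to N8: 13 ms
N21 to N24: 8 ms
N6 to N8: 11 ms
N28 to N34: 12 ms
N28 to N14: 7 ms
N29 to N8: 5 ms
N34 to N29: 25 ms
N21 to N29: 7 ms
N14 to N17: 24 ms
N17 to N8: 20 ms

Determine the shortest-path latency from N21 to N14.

27 ms

Settle nodes by increasing distance from N21:
N21: 0
N29: 7  (via N21)
N24: 8  (via N21)
N8: 12  (via N29)
N18: 13  (via N29)
N6: 23  (via N8)
N17: 27  (via N6)
N14: 27  (via N6)
Shortest route: N21–N29–N8–N6–N14 = 27 ms.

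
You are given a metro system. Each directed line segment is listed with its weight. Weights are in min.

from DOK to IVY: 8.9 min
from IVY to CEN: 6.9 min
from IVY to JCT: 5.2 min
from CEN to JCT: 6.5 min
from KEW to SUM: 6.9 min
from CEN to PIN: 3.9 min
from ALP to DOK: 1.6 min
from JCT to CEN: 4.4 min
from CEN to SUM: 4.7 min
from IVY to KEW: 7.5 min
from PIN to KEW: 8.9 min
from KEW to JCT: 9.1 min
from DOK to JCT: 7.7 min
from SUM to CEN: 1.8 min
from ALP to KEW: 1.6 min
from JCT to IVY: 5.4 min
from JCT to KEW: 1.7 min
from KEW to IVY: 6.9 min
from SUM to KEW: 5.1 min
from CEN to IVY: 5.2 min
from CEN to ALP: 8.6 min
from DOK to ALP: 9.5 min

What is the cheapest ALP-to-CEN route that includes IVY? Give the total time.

Shortest ALP→IVY: ALP → KEW → IVY = 8.5
Shortest IVY→CEN: IVY → CEN = 6.9
Total via IVY: 8.5 + 6.9 = 15.4 min.

15.4 min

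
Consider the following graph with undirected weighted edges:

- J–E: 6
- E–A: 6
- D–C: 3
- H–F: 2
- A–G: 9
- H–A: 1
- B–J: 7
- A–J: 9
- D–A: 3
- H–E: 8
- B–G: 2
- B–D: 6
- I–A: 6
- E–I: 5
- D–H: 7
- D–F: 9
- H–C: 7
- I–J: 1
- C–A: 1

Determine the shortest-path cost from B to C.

9

Settle nodes by increasing distance from B:
B: 0
G: 2  (via B)
D: 6  (via B)
J: 7  (via B)
I: 8  (via J)
A: 9  (via D)
C: 9  (via D)
Shortest route: B–D–C = 9.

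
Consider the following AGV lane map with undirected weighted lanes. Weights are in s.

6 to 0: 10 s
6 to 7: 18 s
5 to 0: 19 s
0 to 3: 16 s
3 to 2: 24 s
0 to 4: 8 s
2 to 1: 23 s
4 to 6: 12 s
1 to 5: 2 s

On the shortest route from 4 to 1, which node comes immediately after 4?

0

Enumerating some paths:
4–0–5–1: 8+19+2 = 29
4–6–0–5–1: 12+10+19+2 = 43
Cheapest is 4–0–5–1 at 29 s.
So from 4 the first move is to 0.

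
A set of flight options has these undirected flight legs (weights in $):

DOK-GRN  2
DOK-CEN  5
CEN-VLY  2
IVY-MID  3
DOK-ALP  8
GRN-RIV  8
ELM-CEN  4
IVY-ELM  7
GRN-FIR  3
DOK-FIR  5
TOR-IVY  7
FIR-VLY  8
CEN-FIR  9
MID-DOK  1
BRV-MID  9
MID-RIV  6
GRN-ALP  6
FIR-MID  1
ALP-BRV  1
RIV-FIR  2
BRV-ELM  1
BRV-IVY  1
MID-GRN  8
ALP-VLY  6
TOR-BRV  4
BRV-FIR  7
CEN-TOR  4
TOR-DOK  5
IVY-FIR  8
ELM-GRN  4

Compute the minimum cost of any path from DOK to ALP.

$6

Shortest distances from DOK:
DOK: 0
MID: 1  (via DOK)
GRN: 2  (via DOK)
FIR: 2  (via MID)
RIV: 4  (via FIR)
IVY: 4  (via MID)
TOR: 5  (via DOK)
BRV: 5  (via IVY)
CEN: 5  (via DOK)
ELM: 6  (via GRN)
ALP: 6  (via BRV)
Shortest route: DOK–MID–IVY–BRV–ALP = $6.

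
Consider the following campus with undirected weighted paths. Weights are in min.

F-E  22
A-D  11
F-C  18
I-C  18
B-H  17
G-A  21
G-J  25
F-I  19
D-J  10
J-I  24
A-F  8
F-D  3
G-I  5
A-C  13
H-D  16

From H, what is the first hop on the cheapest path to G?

D

Candidate routes:
H → D → J → G: 16+10+25 = 51
H → D → F → A → G: 16+3+8+21 = 48
H → D → A → G: 16+11+21 = 48
H → D → F → I → G: 16+3+19+5 = 43
Cheapest is H → D → F → I → G at 43 min.
So from H the first move is to D.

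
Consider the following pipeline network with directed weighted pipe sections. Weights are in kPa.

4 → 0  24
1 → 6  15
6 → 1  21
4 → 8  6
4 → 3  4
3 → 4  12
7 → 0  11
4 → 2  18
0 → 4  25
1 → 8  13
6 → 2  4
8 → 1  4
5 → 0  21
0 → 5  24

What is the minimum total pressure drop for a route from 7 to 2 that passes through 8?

Best 7 to 8: 7 → 0 → 4 → 8 costing 42
Shortest 8→2: 8 → 1 → 6 → 2 = 23
Total via 8: 42 + 23 = 65 kPa.

65 kPa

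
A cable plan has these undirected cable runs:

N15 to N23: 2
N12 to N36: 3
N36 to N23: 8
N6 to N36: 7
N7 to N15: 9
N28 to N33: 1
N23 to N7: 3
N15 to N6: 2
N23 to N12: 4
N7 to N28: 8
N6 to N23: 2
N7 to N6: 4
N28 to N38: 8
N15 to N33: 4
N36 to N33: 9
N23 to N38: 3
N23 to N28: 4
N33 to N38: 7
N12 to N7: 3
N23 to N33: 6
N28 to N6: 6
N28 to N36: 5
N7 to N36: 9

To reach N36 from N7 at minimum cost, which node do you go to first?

N12

Compare a few routes:
N7–N36: 9 = 9
N7–N12–N36: 3+3 = 6
Cheapest is N7–N12–N36 at 6.
So from N7 the first move is to N12.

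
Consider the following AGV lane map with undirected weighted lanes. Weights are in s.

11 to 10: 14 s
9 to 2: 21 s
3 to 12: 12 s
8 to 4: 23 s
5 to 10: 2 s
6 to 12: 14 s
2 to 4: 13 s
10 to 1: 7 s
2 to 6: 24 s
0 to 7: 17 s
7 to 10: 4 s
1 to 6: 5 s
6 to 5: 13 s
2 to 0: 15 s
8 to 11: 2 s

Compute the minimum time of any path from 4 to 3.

63 s

Enumerating some paths:
4–8–11–10–1–6–12–3: 23+2+14+7+5+14+12 = 77
4–2–0–7–10–1–6–12–3: 13+15+17+4+7+5+14+12 = 87
4–8–11–10–5–6–12–3: 23+2+14+2+13+14+12 = 80
4–2–6–12–3: 13+24+14+12 = 63
The minimum is 63 s via 4–2–6–12–3.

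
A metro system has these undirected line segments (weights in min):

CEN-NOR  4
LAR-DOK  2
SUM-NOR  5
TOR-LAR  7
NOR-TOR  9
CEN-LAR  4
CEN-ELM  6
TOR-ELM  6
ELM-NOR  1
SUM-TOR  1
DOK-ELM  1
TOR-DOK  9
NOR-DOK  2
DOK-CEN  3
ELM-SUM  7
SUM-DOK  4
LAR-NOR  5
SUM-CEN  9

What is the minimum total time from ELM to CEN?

4 min

Shortest distances from ELM:
ELM: 0
DOK: 1  (via ELM)
NOR: 1  (via ELM)
LAR: 3  (via DOK)
CEN: 4  (via DOK)
Shortest route: ELM → DOK → CEN = 4 min.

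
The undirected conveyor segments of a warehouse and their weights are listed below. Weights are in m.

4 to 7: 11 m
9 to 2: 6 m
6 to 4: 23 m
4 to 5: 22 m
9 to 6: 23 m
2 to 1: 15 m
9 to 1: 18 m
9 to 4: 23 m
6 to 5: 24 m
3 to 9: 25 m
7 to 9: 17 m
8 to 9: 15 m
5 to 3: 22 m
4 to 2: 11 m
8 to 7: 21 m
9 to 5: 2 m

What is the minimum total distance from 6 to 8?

Shortest distances from 6:
6: 0
4: 23  (via 6)
9: 23  (via 6)
5: 24  (via 6)
2: 29  (via 9)
7: 34  (via 4)
8: 38  (via 9)
Shortest route: 6–9–8 = 38 m.

38 m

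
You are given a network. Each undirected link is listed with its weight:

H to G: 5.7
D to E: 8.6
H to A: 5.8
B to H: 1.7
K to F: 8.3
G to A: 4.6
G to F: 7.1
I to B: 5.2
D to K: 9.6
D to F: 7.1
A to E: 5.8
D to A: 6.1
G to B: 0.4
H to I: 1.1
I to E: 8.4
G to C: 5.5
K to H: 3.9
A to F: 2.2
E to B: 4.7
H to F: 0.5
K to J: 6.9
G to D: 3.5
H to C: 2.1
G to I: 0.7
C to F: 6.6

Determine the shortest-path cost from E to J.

17.2

Settle nodes by increasing distance from E:
E: 0
B: 4.7  (via E)
G: 5.1  (via B)
A: 5.8  (via E)
I: 5.8  (via G)
H: 6.4  (via B)
F: 6.9  (via H)
C: 8.5  (via H)
D: 8.6  (via E)
K: 10.3  (via H)
J: 17.2  (via K)
Shortest route: E → B → H → K → J = 17.2.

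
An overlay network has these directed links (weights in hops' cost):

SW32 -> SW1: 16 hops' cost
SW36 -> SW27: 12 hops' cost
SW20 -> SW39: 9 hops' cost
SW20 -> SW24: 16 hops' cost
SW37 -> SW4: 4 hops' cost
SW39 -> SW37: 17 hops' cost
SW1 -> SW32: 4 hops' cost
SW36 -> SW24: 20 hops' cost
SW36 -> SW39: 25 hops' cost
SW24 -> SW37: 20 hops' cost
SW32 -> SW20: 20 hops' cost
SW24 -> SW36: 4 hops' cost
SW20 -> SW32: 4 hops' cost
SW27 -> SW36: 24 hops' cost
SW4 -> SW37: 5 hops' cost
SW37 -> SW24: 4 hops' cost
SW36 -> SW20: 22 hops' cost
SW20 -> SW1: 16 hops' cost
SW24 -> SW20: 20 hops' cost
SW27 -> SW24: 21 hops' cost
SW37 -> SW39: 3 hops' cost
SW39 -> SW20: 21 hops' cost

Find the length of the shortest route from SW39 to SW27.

37 hops' cost

Compare a few routes:
SW39 - SW37 - SW24 - SW36 - SW27: 17+4+4+12 = 37
SW39 - SW20 - SW24 - SW36 - SW27: 21+16+4+12 = 53
Cheapest is SW39 - SW37 - SW24 - SW36 - SW27 at 37 hops' cost.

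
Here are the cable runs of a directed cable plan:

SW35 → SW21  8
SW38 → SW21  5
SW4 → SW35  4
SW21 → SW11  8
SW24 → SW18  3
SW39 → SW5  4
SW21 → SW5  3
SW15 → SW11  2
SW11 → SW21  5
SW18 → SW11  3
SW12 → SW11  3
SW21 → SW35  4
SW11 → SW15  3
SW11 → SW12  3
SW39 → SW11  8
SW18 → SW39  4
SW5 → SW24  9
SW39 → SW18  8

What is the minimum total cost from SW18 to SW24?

17

Settle nodes by increasing distance from SW18:
SW18: 0
SW11: 3  (via SW18)
SW39: 4  (via SW18)
SW12: 6  (via SW11)
SW15: 6  (via SW11)
SW21: 8  (via SW11)
SW5: 8  (via SW39)
SW35: 12  (via SW21)
SW24: 17  (via SW5)
Shortest route: SW18 → SW39 → SW5 → SW24 = 17.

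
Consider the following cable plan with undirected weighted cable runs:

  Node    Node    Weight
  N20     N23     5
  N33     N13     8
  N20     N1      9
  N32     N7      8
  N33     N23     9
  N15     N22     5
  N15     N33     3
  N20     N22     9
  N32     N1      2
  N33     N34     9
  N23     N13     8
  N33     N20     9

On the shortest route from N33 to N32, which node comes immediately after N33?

Compare a few routes:
N33 - N20 - N1 - N32: 9+9+2 = 20
N33 - N23 - N20 - N1 - N32: 9+5+9+2 = 25
The minimum is 20 via N33 - N20 - N1 - N32.
So from N33 the first move is to N20.

N20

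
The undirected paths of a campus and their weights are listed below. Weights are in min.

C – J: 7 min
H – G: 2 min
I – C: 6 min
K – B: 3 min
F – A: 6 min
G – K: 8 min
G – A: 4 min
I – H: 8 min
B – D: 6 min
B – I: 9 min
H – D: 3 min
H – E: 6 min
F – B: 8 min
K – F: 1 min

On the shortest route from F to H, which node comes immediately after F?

K

Compare a few routes:
F–A–G–H: 6+4+2 = 12
F–K–G–H: 1+8+2 = 11
Cheapest is F–K–G–H at 11 min.
So from F the first move is to K.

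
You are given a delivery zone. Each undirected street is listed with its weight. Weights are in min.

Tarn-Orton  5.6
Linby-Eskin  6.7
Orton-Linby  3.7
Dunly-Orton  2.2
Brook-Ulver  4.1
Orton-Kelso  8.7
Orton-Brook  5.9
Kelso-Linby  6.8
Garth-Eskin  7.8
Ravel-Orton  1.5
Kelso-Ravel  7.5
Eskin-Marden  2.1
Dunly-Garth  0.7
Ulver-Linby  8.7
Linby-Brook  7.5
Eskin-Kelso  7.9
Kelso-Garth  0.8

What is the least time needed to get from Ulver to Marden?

Settle nodes by increasing distance from Ulver:
Ulver: 0
Brook: 4.1  (via Ulver)
Linby: 8.7  (via Ulver)
Orton: 10  (via Brook)
Ravel: 11.5  (via Orton)
Dunly: 12.2  (via Orton)
Garth: 12.9  (via Dunly)
Kelso: 13.7  (via Garth)
Eskin: 15.4  (via Linby)
Tarn: 15.6  (via Orton)
Marden: 17.5  (via Eskin)
Shortest route: Ulver–Linby–Eskin–Marden = 17.5 min.

17.5 min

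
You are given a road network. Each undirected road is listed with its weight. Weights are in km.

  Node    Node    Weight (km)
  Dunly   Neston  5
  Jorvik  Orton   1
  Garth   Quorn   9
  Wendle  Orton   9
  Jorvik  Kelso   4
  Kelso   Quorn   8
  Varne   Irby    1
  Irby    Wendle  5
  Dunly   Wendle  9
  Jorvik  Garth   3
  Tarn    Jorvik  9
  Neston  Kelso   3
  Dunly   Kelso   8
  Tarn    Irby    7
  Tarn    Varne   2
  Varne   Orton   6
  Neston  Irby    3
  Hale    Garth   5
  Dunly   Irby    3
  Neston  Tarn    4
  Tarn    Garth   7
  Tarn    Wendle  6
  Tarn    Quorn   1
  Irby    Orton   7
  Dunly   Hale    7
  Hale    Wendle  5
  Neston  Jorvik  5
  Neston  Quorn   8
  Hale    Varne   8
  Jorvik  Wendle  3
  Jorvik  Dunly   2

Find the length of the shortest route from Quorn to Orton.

9 km

Running Dijkstra from Quorn:
Quorn: 0
Tarn: 1  (via Quorn)
Varne: 3  (via Tarn)
Irby: 4  (via Varne)
Neston: 5  (via Tarn)
Wendle: 7  (via Tarn)
Dunly: 7  (via Irby)
Garth: 8  (via Tarn)
Kelso: 8  (via Quorn)
Jorvik: 9  (via Dunly)
Orton: 9  (via Varne)
Shortest route: Quorn–Tarn–Varne–Orton = 9 km.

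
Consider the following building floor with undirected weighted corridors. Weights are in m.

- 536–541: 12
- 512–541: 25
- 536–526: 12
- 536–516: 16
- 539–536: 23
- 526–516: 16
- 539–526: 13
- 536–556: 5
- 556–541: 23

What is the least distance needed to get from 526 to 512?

Candidate routes:
526 - 539 - 536 - 541 - 512: 13+23+12+25 = 73
526 - 536 - 541 - 512: 12+12+25 = 49
526 - 536 - 556 - 541 - 512: 12+5+23+25 = 65
526 - 516 - 536 - 541 - 512: 16+16+12+25 = 69
The minimum is 49 m via 526 - 536 - 541 - 512.

49 m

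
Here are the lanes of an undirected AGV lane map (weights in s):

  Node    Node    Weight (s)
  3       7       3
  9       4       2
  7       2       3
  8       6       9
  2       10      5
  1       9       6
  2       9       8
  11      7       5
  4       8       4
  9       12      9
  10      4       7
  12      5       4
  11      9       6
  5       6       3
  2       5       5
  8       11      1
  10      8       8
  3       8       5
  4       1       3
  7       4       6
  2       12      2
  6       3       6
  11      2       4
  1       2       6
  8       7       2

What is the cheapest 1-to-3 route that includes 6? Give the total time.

Best 1 to 6: 1–2–5–6 costing 14
Best 6 to 3: 6–3 costing 6
Total via 6: 14 + 6 = 20 s.

20 s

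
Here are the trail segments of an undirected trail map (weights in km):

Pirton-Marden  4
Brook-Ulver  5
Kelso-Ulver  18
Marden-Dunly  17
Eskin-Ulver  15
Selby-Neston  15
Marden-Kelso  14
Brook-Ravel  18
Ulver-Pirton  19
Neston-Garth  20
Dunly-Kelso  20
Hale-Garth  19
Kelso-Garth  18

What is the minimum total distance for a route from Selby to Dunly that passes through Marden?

Best Selby to Marden: Selby–Neston–Garth–Kelso–Marden costing 67
Best Marden to Dunly: Marden–Dunly costing 17
Total via Marden: 67 + 17 = 84 km.

84 km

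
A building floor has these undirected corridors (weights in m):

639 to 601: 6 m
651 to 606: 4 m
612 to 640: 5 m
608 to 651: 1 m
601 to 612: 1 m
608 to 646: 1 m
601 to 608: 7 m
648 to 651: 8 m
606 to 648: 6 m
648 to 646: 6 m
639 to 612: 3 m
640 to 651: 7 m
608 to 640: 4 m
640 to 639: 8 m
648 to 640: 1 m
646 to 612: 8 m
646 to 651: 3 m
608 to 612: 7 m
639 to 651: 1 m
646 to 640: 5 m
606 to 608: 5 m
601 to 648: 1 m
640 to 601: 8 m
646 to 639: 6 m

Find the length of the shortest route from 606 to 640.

7 m

Compare a few routes:
606 → 648 → 640: 6+1 = 7
606 → 651 → 608 → 640: 4+1+4 = 9
606 → 608 → 640: 5+4 = 9
Cheapest is 606 → 648 → 640 at 7 m.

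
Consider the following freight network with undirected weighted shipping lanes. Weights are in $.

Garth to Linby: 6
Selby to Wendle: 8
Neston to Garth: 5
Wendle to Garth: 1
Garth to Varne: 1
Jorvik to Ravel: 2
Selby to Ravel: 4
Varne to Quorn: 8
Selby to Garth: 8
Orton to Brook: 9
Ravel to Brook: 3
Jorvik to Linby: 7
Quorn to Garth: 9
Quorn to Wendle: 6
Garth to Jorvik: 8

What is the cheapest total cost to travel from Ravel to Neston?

$15

Compare a few routes:
Ravel → Selby → Garth → Neston: 4+8+5 = 17
Ravel → Selby → Wendle → Garth → Neston: 4+8+1+5 = 18
Ravel → Jorvik → Linby → Garth → Neston: 2+7+6+5 = 20
Ravel → Jorvik → Garth → Neston: 2+8+5 = 15
Cheapest is Ravel → Jorvik → Garth → Neston at $15.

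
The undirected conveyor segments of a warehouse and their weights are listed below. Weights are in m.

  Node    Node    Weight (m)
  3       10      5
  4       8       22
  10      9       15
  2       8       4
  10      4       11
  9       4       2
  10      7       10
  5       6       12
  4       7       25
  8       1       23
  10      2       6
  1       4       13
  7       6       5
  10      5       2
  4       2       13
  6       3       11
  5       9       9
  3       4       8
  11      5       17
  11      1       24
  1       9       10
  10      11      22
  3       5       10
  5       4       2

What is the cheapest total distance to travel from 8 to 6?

Shortest distances from 8:
8: 0
2: 4  (via 8)
10: 10  (via 2)
5: 12  (via 10)
4: 14  (via 5)
3: 15  (via 10)
9: 16  (via 4)
7: 20  (via 10)
1: 23  (via 8)
6: 24  (via 5)
Shortest route: 8–2–10–5–6 = 24 m.

24 m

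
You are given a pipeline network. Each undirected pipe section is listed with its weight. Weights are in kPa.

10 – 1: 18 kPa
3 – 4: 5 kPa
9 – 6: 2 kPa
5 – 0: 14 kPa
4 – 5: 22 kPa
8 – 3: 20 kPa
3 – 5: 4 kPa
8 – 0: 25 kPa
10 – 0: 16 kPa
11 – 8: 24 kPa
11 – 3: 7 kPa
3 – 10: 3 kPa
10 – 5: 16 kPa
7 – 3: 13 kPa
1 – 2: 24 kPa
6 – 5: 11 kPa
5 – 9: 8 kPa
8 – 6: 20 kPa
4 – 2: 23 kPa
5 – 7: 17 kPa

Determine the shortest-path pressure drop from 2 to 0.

Candidate routes:
2 → 4 → 3 → 10 → 0: 23+5+3+16 = 47
2 → 1 → 10 → 0: 24+18+16 = 58
2 → 4 → 3 → 5 → 0: 23+5+4+14 = 46
2 → 4 → 5 → 0: 23+22+14 = 59
Cheapest is 2 → 4 → 3 → 5 → 0 at 46 kPa.

46 kPa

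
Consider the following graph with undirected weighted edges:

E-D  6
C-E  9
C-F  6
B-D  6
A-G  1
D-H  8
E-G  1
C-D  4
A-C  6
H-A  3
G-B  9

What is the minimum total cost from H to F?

Candidate routes:
H → A → C → F: 3+6+6 = 15
H → D → C → F: 8+4+6 = 18
The minimum is 15 via H → A → C → F.

15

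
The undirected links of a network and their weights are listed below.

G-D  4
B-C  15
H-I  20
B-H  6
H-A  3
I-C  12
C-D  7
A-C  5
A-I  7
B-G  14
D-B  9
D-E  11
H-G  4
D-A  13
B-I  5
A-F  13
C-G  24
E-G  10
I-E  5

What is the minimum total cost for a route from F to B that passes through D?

Best F to D: F → A → H → G → D costing 24
Best D to B: D → B costing 9
Total via D: 24 + 9 = 33.

33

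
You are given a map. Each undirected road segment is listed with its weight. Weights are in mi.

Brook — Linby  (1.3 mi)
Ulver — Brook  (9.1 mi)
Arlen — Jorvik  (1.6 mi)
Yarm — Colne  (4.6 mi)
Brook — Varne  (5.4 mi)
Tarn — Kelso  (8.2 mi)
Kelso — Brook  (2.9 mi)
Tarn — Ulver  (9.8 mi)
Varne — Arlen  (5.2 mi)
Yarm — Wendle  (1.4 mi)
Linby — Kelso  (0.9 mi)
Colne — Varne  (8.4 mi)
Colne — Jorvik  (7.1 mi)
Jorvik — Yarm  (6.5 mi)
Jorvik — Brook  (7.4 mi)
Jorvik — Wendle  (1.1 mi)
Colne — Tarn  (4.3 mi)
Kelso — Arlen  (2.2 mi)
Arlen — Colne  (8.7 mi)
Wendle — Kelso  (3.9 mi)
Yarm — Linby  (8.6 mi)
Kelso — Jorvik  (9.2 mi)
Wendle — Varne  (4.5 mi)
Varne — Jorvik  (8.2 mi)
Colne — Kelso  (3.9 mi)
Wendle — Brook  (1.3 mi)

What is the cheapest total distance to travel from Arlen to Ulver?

13.1 mi

Running Dijkstra from Arlen:
Arlen: 0
Jorvik: 1.6  (via Arlen)
Kelso: 2.2  (via Arlen)
Wendle: 2.7  (via Jorvik)
Linby: 3.1  (via Kelso)
Brook: 4  (via Wendle)
Yarm: 4.1  (via Wendle)
Varne: 5.2  (via Arlen)
Colne: 6.1  (via Kelso)
Tarn: 10.4  (via Kelso)
Ulver: 13.1  (via Brook)
Shortest route: Arlen–Jorvik–Wendle–Brook–Ulver = 13.1 mi.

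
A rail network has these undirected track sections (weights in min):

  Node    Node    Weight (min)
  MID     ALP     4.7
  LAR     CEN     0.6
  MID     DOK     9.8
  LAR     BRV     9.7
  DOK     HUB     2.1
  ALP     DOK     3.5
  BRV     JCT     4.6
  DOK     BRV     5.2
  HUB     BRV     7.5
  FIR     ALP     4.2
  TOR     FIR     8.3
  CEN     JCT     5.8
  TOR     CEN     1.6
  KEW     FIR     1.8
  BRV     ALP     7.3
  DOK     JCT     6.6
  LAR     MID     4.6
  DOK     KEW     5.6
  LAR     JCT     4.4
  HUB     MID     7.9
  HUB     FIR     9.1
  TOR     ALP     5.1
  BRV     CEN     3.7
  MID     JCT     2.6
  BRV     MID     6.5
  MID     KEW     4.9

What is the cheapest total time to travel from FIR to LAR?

10.5 min

Candidate routes:
FIR–KEW–MID–LAR: 1.8+4.9+4.6 = 11.3
FIR–ALP–TOR–CEN–LAR: 4.2+5.1+1.6+0.6 = 11.5
FIR–TOR–CEN–LAR: 8.3+1.6+0.6 = 10.5
Cheapest is FIR–TOR–CEN–LAR at 10.5 min.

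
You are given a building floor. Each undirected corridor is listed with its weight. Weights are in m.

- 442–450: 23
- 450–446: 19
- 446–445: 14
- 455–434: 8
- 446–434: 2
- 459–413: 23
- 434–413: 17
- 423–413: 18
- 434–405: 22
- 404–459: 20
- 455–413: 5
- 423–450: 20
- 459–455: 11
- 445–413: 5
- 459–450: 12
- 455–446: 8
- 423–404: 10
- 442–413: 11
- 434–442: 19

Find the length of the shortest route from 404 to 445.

Running Dijkstra from 404:
404: 0
423: 10  (via 404)
459: 20  (via 404)
413: 28  (via 423)
450: 30  (via 423)
455: 31  (via 459)
445: 33  (via 413)
Shortest route: 404–423–413–445 = 33 m.

33 m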